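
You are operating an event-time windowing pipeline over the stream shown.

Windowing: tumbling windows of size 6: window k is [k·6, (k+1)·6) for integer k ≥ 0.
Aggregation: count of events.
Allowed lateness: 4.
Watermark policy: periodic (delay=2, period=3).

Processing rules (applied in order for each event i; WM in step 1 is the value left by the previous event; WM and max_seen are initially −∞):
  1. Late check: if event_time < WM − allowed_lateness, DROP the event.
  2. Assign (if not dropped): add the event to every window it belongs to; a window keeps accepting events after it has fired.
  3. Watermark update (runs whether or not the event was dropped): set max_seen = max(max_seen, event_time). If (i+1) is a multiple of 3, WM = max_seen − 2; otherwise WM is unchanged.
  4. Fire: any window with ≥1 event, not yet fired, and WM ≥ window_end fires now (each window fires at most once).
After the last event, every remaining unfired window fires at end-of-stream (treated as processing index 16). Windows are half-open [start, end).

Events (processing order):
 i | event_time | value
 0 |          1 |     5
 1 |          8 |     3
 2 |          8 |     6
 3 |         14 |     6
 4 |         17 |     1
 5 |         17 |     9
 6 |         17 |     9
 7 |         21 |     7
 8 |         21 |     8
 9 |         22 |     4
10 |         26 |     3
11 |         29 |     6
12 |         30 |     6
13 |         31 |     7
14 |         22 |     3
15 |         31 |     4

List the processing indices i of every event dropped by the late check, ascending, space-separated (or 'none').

14

i=0 t=1 v=5: → [0,6); WM=−∞
i=1 t=8 v=3: → [6,12); WM=−∞
i=2 t=8 v=6: → [6,12); WM=6; [0,6) fires=1
i=3 t=14 v=6: → [12,18); WM=6
i=4 t=17 v=1: → [12,18); WM=6
i=5 t=17 v=9: → [12,18); WM=15; [6,12) fires=2
i=6 t=17 v=9: → [12,18); WM=15
i=7 t=21 v=7: → [18,24); WM=15
i=8 t=21 v=8: → [18,24); WM=19; [12,18) fires=4
i=9 t=22 v=4: → [18,24); WM=19
i=10 t=26 v=3: → [24,30); WM=19
i=11 t=29 v=6: → [24,30); WM=27; [18,24) fires=3
i=12 t=30 v=6: → [30,36); WM=27
i=13 t=31 v=7: → [30,36); WM=27
i=14 t=22 v=3: DROP (t<27-4); WM=29
i=15 t=31 v=4: → [30,36); WM=29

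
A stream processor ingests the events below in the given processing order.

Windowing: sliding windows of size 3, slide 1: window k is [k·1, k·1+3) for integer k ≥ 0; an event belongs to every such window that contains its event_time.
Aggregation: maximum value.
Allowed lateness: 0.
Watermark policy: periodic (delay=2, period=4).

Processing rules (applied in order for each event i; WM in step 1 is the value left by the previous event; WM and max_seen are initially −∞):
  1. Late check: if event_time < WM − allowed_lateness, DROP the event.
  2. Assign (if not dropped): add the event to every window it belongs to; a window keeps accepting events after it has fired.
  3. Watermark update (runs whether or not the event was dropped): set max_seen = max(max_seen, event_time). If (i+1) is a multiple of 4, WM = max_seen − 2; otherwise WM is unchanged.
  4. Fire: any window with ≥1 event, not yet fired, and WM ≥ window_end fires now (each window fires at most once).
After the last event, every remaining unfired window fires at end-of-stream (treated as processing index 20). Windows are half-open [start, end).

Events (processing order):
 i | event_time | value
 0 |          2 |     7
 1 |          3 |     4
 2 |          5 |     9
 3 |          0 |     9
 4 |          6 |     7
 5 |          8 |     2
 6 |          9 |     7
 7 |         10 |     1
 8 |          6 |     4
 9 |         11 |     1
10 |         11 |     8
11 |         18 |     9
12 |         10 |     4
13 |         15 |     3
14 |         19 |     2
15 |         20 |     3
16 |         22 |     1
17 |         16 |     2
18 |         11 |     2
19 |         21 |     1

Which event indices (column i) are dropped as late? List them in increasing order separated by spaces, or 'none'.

8 12 13 17 18

i=0 t=2 v=7: → [2,5),[1,4),[0,3); WM=−∞
i=1 t=3 v=4: → [3,6),[2,5),[1,4); WM=−∞
i=2 t=5 v=9: → [5,8),[4,7),[3,6); WM=−∞
i=3 t=0 v=9: → [0,3); WM=3; [0,3) fires=9
i=4 t=6 v=7: → [6,9),[5,8),[4,7); WM=3
i=5 t=8 v=2: → [8,11),[7,10),[6,9); WM=3
i=6 t=9 v=7: → [9,12),[8,11),[7,10); WM=3
i=7 t=10 v=1: → [10,13),[9,12),[8,11); WM=8; [1,4) fires=7 [2,5) fires=7 [3,6) fires=9 [4,7) fires=9 [5,8) fires=9
i=8 t=6 v=4: DROP (t<8-0); WM=8
i=9 t=11 v=1: → [11,14),[10,13),[9,12); WM=8
i=10 t=11 v=8: → [11,14),[10,13),[9,12); WM=8
i=11 t=18 v=9: → [18,21),[17,20),[16,19); WM=16; [6,9) fires=7 [7,10) fires=7 [8,11) fires=7 [9,12) fires=8 [10,13) fires=8 [11,14) fires=8
i=12 t=10 v=4: DROP (t<16-0); WM=16
i=13 t=15 v=3: DROP (t<16-0); WM=16
i=14 t=19 v=2: → [19,22),[18,21),[17,20); WM=16
i=15 t=20 v=3: → [20,23),[19,22),[18,21); WM=18
i=16 t=22 v=1: → [22,25),[21,24),[20,23); WM=18
i=17 t=16 v=2: DROP (t<18-0); WM=18
i=18 t=11 v=2: DROP (t<18-0); WM=18
i=19 t=21 v=1: → [21,24),[20,23),[19,22); WM=20; [16,19) fires=9 [17,20) fires=9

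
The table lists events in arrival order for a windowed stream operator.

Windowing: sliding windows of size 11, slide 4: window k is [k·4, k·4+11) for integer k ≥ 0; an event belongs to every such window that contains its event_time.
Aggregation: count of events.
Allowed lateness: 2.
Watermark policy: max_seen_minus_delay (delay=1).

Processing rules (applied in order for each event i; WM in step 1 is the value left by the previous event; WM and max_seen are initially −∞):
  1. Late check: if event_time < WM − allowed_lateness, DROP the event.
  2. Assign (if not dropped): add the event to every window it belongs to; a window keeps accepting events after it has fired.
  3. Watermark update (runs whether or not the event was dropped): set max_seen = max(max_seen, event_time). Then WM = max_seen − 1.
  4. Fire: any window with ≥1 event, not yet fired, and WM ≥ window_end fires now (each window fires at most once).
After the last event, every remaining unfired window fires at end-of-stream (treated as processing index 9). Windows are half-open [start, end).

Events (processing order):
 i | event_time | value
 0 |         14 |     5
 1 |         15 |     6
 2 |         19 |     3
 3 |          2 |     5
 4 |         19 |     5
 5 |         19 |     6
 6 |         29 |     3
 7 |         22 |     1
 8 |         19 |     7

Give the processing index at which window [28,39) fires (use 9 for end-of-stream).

i=0 t=14 v=5: → [12,23),[8,19),[4,15); WM=13
i=1 t=15 v=6: → [12,23),[8,19); WM=14
i=2 t=19 v=3: → [16,27),[12,23); WM=18; [4,15) fires=1
i=3 t=2 v=5: DROP (t<18-2); WM=18
i=4 t=19 v=5: → [16,27),[12,23); WM=18
i=5 t=19 v=6: → [16,27),[12,23); WM=18
i=6 t=29 v=3: → [28,39),[24,35),[20,31); WM=28; [8,19) fires=2 [12,23) fires=5 [16,27) fires=3
i=7 t=22 v=1: DROP (t<28-2); WM=28
i=8 t=19 v=7: DROP (t<28-2); WM=28

9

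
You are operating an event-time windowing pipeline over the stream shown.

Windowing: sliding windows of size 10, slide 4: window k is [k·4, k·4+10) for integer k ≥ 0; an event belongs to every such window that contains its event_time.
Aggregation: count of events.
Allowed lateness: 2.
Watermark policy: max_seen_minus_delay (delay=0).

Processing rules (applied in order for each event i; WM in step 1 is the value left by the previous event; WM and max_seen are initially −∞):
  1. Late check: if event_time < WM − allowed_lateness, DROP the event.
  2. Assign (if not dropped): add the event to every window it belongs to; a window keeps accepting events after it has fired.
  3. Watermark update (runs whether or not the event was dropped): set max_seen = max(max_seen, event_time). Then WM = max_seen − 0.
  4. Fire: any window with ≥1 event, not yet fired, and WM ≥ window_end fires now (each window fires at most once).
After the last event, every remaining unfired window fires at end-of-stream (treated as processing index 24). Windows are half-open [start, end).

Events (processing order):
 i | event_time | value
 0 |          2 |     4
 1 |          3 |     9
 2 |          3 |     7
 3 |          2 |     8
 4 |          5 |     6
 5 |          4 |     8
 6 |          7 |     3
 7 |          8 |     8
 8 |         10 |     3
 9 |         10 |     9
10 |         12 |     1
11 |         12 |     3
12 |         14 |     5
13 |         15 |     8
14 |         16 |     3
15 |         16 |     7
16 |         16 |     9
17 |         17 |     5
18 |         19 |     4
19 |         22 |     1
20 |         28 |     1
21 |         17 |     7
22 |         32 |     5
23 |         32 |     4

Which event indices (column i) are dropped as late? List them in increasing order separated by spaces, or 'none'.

21

i=0 t=2 v=4: → [0,10); WM=2
i=1 t=3 v=9: → [0,10); WM=3
i=2 t=3 v=7: → [0,10); WM=3
i=3 t=2 v=8: → [0,10); WM=3
i=4 t=5 v=6: → [4,14),[0,10); WM=5
i=5 t=4 v=8: → [4,14),[0,10); WM=5
i=6 t=7 v=3: → [4,14),[0,10); WM=7
i=7 t=8 v=8: → [8,18),[4,14),[0,10); WM=8
i=8 t=10 v=3: → [8,18),[4,14); WM=10; [0,10) fires=8
i=9 t=10 v=9: → [8,18),[4,14); WM=10
i=10 t=12 v=1: → [12,22),[8,18),[4,14); WM=12
i=11 t=12 v=3: → [12,22),[8,18),[4,14); WM=12
i=12 t=14 v=5: → [12,22),[8,18); WM=14; [4,14) fires=8
i=13 t=15 v=8: → [12,22),[8,18); WM=15
i=14 t=16 v=3: → [16,26),[12,22),[8,18); WM=16
i=15 t=16 v=7: → [16,26),[12,22),[8,18); WM=16
i=16 t=16 v=9: → [16,26),[12,22),[8,18); WM=16
i=17 t=17 v=5: → [16,26),[12,22),[8,18); WM=17
i=18 t=19 v=4: → [16,26),[12,22); WM=19; [8,18) fires=11
i=19 t=22 v=1: → [20,30),[16,26); WM=22; [12,22) fires=9
i=20 t=28 v=1: → [28,38),[24,34),[20,30); WM=28; [16,26) fires=6
i=21 t=17 v=7: DROP (t<28-2); WM=28
i=22 t=32 v=5: → [32,42),[28,38),[24,34); WM=32; [20,30) fires=2
i=23 t=32 v=4: → [32,42),[28,38),[24,34); WM=32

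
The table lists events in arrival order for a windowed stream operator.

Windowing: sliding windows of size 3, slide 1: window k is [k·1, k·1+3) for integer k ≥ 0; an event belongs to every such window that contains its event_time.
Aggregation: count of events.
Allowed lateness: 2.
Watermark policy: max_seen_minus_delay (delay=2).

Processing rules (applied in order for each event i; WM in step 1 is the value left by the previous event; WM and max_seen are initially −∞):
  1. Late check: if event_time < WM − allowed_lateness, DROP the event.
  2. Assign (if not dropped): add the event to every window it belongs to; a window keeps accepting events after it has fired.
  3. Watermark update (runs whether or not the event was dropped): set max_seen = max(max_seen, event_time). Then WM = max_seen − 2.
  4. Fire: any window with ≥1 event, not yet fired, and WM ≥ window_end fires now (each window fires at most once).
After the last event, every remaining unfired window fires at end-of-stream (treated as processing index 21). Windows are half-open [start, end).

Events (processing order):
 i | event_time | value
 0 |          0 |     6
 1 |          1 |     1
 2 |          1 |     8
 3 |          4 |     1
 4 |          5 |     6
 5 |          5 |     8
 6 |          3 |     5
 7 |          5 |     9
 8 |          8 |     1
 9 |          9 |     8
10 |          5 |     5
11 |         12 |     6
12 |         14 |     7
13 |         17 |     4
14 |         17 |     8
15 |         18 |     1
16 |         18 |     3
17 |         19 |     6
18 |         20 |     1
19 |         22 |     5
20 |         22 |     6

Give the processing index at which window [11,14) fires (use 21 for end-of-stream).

i=0 t=0 v=6: → [0,3); WM=-2
i=1 t=1 v=1: → [1,4),[0,3); WM=-1
i=2 t=1 v=8: → [1,4),[0,3); WM=-1
i=3 t=4 v=1: → [4,7),[3,6),[2,5); WM=2
i=4 t=5 v=6: → [5,8),[4,7),[3,6); WM=3; [0,3) fires=3
i=5 t=5 v=8: → [5,8),[4,7),[3,6); WM=3
i=6 t=3 v=5: → [3,6),[2,5),[1,4); WM=3
i=7 t=5 v=9: → [5,8),[4,7),[3,6); WM=3
i=8 t=8 v=1: → [8,11),[7,10),[6,9); WM=6; [1,4) fires=3 [2,5) fires=2 [3,6) fires=5
i=9 t=9 v=8: → [9,12),[8,11),[7,10); WM=7; [4,7) fires=4
i=10 t=5 v=5: → [5,8),[4,7),[3,6); WM=7
i=11 t=12 v=6: → [12,15),[11,14),[10,13); WM=10; [5,8) fires=4 [6,9) fires=1 [7,10) fires=2
i=12 t=14 v=7: → [14,17),[13,16),[12,15); WM=12; [8,11) fires=2 [9,12) fires=1
i=13 t=17 v=4: → [17,20),[16,19),[15,18); WM=15; [10,13) fires=1 [11,14) fires=1 [12,15) fires=2
i=14 t=17 v=8: → [17,20),[16,19),[15,18); WM=15
i=15 t=18 v=1: → [18,21),[17,20),[16,19); WM=16; [13,16) fires=1
i=16 t=18 v=3: → [18,21),[17,20),[16,19); WM=16
i=17 t=19 v=6: → [19,22),[18,21),[17,20); WM=17; [14,17) fires=1
i=18 t=20 v=1: → [20,23),[19,22),[18,21); WM=18; [15,18) fires=2
i=19 t=22 v=5: → [22,25),[21,24),[20,23); WM=20; [16,19) fires=4 [17,20) fires=5
i=20 t=22 v=6: → [22,25),[21,24),[20,23); WM=20

13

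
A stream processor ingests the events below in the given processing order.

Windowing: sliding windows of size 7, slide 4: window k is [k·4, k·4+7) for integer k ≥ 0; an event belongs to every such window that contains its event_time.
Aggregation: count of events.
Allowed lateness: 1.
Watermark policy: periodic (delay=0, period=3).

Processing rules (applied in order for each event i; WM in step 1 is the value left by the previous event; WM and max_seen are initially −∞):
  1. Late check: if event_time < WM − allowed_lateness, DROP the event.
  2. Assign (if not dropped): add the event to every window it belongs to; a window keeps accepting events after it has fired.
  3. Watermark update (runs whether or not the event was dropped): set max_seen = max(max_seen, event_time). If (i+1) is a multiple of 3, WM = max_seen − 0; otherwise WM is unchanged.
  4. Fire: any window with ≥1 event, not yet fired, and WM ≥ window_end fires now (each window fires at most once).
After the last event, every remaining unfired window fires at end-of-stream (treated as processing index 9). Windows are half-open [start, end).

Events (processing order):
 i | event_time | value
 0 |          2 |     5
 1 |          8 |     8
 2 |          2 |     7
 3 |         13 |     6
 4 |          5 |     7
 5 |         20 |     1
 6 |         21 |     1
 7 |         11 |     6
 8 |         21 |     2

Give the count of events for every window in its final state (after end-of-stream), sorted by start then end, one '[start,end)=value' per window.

i=0 t=2 v=5: → [0,7); WM=−∞
i=1 t=8 v=8: → [8,15),[4,11); WM=−∞
i=2 t=2 v=7: → [0,7); WM=8; [0,7) fires=2
i=3 t=13 v=6: → [12,19),[8,15); WM=8
i=4 t=5 v=7: DROP (t<8-1); WM=8
i=5 t=20 v=1: → [20,27),[16,23); WM=20; [4,11) fires=1 [8,15) fires=2 [12,19) fires=1
i=6 t=21 v=1: → [20,27),[16,23); WM=20
i=7 t=11 v=6: DROP (t<20-1); WM=20
i=8 t=21 v=2: → [20,27),[16,23); WM=21

[0,7)=2 [4,11)=1 [8,15)=2 [12,19)=1 [16,23)=3 [20,27)=3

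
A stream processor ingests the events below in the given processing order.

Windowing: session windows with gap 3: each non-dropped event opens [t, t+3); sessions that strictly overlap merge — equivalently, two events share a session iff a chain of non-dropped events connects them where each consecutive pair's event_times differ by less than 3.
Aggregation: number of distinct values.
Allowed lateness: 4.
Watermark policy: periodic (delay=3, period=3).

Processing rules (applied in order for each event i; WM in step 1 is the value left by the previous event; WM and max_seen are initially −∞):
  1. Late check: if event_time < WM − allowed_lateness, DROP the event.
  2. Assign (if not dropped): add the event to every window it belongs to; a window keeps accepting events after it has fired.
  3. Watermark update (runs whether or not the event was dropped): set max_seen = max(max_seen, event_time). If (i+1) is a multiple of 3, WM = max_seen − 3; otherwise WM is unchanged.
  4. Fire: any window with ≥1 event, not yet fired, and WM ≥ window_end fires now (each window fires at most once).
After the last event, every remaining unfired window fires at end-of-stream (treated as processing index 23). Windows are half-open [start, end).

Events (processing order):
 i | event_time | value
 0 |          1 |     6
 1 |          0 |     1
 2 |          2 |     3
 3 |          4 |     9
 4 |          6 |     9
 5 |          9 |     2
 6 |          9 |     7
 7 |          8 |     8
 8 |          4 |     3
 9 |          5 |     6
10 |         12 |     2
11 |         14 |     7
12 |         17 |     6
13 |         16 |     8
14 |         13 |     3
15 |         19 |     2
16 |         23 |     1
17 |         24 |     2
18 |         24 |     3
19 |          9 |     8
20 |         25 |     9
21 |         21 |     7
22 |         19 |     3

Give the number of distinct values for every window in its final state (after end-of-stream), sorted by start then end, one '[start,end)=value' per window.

i=0 t=1 v=6: → [1,4); WM=−∞
i=1 t=0 v=1: → [0,4); WM=−∞
i=2 t=2 v=3: → [0,5); WM=-1
i=3 t=4 v=9: → [0,7); WM=-1
i=4 t=6 v=9: → [0,9); WM=-1
i=5 t=9 v=2: → [9,12); WM=6
i=6 t=9 v=7: → [9,12); WM=6
i=7 t=8 v=8: → [0,12); WM=6
i=8 t=4 v=3: → [0,12); WM=6
i=9 t=5 v=6: → [0,12); WM=6
i=10 t=12 v=2: → [12,15); WM=6
i=11 t=14 v=7: → [12,17); WM=11
i=12 t=17 v=6: → [17,20); WM=11
i=13 t=16 v=8: → [12,20); WM=11
i=14 t=13 v=3: → [12,20); WM=14
i=15 t=19 v=2: → [12,22); WM=14
i=16 t=23 v=1: → [23,26); WM=14
i=17 t=24 v=2: → [23,27); WM=21
i=18 t=24 v=3: → [23,27); WM=21
i=19 t=9 v=8: DROP (t<21-4); WM=21
i=20 t=25 v=9: → [23,28); WM=22
i=21 t=21 v=7: → [12,28); WM=22
i=22 t=19 v=3: → [12,28); WM=22

[0,12)=7 [12,28)=7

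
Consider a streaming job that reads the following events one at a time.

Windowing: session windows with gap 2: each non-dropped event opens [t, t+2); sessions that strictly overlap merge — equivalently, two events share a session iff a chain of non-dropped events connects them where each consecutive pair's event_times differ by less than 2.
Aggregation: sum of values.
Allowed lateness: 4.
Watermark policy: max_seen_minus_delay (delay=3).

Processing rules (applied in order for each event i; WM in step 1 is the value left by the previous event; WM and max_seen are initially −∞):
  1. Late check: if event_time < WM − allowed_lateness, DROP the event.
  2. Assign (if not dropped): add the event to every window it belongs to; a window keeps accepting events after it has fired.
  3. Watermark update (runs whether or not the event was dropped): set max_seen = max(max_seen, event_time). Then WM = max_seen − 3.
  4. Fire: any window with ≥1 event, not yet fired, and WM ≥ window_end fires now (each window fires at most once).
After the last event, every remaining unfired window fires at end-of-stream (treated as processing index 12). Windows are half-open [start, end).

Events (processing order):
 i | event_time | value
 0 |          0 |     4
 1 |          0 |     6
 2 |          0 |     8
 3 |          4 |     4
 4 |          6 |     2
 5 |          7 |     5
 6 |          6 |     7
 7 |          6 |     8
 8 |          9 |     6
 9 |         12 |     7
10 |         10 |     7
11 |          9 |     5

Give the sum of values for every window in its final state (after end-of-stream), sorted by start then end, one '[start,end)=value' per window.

i=0 t=0 v=4: → [0,2); WM=-3
i=1 t=0 v=6: → [0,2); WM=-3
i=2 t=0 v=8: → [0,2); WM=-3
i=3 t=4 v=4: → [4,6); WM=1
i=4 t=6 v=2: → [6,8); WM=3
i=5 t=7 v=5: → [6,9); WM=4
i=6 t=6 v=7: → [6,9); WM=4
i=7 t=6 v=8: → [6,9); WM=4
i=8 t=9 v=6: → [9,11); WM=6
i=9 t=12 v=7: → [12,14); WM=9
i=10 t=10 v=7: → [9,12); WM=9
i=11 t=9 v=5: → [9,12); WM=9

[0,2)=18 [4,6)=4 [6,9)=22 [9,12)=18 [12,14)=7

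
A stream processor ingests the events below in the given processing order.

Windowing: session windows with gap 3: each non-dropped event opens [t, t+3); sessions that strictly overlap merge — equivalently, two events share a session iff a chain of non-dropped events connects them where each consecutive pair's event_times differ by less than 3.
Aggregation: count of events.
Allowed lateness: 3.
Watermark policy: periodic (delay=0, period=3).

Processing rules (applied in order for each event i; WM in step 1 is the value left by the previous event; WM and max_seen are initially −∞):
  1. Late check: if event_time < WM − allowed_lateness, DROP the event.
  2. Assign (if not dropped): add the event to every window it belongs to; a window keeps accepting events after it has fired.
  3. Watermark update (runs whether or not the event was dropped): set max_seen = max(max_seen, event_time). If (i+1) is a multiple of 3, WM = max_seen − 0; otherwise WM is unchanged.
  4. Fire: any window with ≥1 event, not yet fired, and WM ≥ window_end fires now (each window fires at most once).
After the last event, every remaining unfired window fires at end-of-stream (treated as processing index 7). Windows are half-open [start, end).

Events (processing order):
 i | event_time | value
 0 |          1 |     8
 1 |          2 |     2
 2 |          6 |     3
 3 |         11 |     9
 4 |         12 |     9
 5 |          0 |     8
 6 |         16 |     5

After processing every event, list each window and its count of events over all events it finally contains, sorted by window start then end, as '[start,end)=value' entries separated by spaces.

[1,5)=2 [6,9)=1 [11,15)=2 [16,19)=1

i=0 t=1 v=8: → [1,4); WM=−∞
i=1 t=2 v=2: → [1,5); WM=−∞
i=2 t=6 v=3: → [6,9); WM=6
i=3 t=11 v=9: → [11,14); WM=6
i=4 t=12 v=9: → [11,15); WM=6
i=5 t=0 v=8: DROP (t<6-3); WM=12
i=6 t=16 v=5: → [16,19); WM=12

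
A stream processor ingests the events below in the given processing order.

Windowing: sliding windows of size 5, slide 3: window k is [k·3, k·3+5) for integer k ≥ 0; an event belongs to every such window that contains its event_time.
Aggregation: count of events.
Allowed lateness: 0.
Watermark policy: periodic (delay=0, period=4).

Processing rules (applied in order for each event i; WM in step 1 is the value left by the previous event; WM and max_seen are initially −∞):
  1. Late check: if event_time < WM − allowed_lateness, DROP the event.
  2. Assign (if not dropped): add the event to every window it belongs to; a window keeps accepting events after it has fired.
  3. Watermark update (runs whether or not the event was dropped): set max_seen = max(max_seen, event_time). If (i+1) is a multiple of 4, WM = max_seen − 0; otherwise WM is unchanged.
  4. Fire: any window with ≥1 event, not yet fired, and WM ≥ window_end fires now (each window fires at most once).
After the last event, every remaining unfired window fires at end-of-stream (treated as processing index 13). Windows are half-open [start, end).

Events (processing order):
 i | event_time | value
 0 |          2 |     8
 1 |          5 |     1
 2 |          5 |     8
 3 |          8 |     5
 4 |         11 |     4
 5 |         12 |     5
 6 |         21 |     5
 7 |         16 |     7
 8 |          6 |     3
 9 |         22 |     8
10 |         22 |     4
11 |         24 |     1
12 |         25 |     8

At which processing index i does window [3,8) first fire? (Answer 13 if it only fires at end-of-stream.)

3

i=0 t=2 v=8: → [0,5); WM=−∞
i=1 t=5 v=1: → [3,8); WM=−∞
i=2 t=5 v=8: → [3,8); WM=−∞
i=3 t=8 v=5: → [6,11); WM=8; [0,5) fires=1 [3,8) fires=2
i=4 t=11 v=4: → [9,14); WM=8
i=5 t=12 v=5: → [12,17),[9,14); WM=8
i=6 t=21 v=5: → [21,26),[18,23); WM=8
i=7 t=16 v=7: → [15,20),[12,17); WM=21; [6,11) fires=1 [9,14) fires=2 [12,17) fires=2 [15,20) fires=1
i=8 t=6 v=3: DROP (t<21-0); WM=21
i=9 t=22 v=8: → [21,26),[18,23); WM=21
i=10 t=22 v=4: → [21,26),[18,23); WM=21
i=11 t=24 v=1: → [24,29),[21,26); WM=24; [18,23) fires=3
i=12 t=25 v=8: → [24,29),[21,26); WM=24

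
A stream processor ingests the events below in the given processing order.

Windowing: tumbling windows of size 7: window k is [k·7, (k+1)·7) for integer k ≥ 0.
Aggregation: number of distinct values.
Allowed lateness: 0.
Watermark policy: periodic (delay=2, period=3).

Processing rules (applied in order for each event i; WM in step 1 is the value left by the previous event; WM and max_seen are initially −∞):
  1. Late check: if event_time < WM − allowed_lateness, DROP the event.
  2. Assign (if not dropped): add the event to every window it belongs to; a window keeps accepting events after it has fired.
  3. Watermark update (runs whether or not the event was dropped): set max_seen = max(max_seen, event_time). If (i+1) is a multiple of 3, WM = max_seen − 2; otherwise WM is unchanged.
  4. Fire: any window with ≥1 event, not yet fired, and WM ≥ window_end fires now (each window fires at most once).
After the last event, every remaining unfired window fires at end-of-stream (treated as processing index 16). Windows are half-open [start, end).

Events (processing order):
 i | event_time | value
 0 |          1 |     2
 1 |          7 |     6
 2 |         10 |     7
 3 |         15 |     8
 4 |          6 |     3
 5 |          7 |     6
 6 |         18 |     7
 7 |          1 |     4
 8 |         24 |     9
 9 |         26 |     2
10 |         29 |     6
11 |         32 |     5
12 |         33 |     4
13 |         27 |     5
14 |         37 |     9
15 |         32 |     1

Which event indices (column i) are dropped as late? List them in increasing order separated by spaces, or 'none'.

i=0 t=1 v=2: → [0,7); WM=−∞
i=1 t=7 v=6: → [7,14); WM=−∞
i=2 t=10 v=7: → [7,14); WM=8; [0,7) fires=1
i=3 t=15 v=8: → [14,21); WM=8
i=4 t=6 v=3: DROP (t<8-0); WM=8
i=5 t=7 v=6: DROP (t<8-0); WM=13
i=6 t=18 v=7: → [14,21); WM=13
i=7 t=1 v=4: DROP (t<13-0); WM=13
i=8 t=24 v=9: → [21,28); WM=22; [7,14) fires=2 [14,21) fires=2
i=9 t=26 v=2: → [21,28); WM=22
i=10 t=29 v=6: → [28,35); WM=22
i=11 t=32 v=5: → [28,35); WM=30; [21,28) fires=2
i=12 t=33 v=4: → [28,35); WM=30
i=13 t=27 v=5: DROP (t<30-0); WM=30
i=14 t=37 v=9: → [35,42); WM=35; [28,35) fires=3
i=15 t=32 v=1: DROP (t<35-0); WM=35

4 5 7 13 15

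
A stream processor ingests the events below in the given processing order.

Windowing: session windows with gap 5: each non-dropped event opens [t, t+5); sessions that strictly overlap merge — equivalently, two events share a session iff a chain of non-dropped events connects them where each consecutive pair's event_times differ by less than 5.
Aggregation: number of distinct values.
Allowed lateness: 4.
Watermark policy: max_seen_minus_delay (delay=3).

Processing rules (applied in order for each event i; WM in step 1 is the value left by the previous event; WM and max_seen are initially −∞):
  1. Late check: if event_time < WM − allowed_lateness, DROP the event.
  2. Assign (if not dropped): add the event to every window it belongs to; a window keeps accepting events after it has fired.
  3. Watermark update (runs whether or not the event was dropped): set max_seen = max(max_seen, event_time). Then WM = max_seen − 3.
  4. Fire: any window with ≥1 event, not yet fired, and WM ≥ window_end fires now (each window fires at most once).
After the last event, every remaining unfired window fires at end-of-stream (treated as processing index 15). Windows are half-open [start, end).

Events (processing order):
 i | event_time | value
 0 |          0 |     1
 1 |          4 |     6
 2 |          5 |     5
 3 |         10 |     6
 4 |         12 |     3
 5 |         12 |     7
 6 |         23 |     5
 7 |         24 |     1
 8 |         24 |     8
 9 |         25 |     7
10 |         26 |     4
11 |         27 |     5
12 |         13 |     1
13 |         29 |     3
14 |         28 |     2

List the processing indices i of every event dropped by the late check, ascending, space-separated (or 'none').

i=0 t=0 v=1: → [0,5); WM=-3
i=1 t=4 v=6: → [0,9); WM=1
i=2 t=5 v=5: → [0,10); WM=2
i=3 t=10 v=6: → [10,15); WM=7
i=4 t=12 v=3: → [10,17); WM=9
i=5 t=12 v=7: → [10,17); WM=9
i=6 t=23 v=5: → [23,28); WM=20
i=7 t=24 v=1: → [23,29); WM=21
i=8 t=24 v=8: → [23,29); WM=21
i=9 t=25 v=7: → [23,30); WM=22
i=10 t=26 v=4: → [23,31); WM=23
i=11 t=27 v=5: → [23,32); WM=24
i=12 t=13 v=1: DROP (t<24-4); WM=24
i=13 t=29 v=3: → [23,34); WM=26
i=14 t=28 v=2: → [23,34); WM=26

12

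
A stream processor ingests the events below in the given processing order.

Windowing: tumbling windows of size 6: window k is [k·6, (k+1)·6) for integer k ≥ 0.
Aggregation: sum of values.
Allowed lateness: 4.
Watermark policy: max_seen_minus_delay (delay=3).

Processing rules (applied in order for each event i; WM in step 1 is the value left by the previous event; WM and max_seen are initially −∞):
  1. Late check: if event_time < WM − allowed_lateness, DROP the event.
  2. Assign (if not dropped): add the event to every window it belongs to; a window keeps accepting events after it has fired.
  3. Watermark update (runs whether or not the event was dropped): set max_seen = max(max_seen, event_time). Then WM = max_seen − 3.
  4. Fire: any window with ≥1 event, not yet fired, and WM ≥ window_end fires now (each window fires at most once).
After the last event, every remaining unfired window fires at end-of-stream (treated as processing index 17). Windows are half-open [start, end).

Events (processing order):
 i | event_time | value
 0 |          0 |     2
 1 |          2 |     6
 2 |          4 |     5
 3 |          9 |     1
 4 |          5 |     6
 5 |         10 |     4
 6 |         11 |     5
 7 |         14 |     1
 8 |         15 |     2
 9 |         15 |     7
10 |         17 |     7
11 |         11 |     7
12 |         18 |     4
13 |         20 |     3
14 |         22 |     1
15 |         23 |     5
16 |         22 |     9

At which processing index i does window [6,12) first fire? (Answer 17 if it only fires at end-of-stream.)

i=0 t=0 v=2: → [0,6); WM=-3
i=1 t=2 v=6: → [0,6); WM=-1
i=2 t=4 v=5: → [0,6); WM=1
i=3 t=9 v=1: → [6,12); WM=6; [0,6) fires=13
i=4 t=5 v=6: → [0,6); WM=6
i=5 t=10 v=4: → [6,12); WM=7
i=6 t=11 v=5: → [6,12); WM=8
i=7 t=14 v=1: → [12,18); WM=11
i=8 t=15 v=2: → [12,18); WM=12; [6,12) fires=10
i=9 t=15 v=7: → [12,18); WM=12
i=10 t=17 v=7: → [12,18); WM=14
i=11 t=11 v=7: → [6,12); WM=14
i=12 t=18 v=4: → [18,24); WM=15
i=13 t=20 v=3: → [18,24); WM=17
i=14 t=22 v=1: → [18,24); WM=19; [12,18) fires=17
i=15 t=23 v=5: → [18,24); WM=20
i=16 t=22 v=9: → [18,24); WM=20

8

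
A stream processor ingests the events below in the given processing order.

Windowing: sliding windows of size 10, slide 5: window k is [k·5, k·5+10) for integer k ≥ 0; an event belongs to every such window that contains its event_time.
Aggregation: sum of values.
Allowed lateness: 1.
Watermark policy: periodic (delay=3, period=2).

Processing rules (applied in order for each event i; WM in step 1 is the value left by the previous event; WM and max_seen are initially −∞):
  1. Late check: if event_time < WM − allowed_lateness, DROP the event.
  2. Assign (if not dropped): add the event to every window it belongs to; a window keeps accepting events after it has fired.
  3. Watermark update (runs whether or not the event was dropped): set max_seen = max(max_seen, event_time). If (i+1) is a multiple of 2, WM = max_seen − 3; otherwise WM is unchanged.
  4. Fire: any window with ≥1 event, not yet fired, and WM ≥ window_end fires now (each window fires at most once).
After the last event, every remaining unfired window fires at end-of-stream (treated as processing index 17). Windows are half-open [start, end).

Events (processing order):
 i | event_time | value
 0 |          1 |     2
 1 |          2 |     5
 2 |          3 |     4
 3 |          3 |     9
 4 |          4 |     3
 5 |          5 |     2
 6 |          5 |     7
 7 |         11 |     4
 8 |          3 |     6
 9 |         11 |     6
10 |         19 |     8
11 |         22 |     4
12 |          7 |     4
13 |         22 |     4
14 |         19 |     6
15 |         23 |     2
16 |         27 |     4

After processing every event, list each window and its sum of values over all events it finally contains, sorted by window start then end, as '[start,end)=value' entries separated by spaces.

[0,10)=32 [5,15)=19 [10,20)=24 [15,25)=24 [20,30)=14 [25,35)=4

i=0 t=1 v=2: → [0,10); WM=−∞
i=1 t=2 v=5: → [0,10); WM=-1
i=2 t=3 v=4: → [0,10); WM=-1
i=3 t=3 v=9: → [0,10); WM=0
i=4 t=4 v=3: → [0,10); WM=0
i=5 t=5 v=2: → [5,15),[0,10); WM=2
i=6 t=5 v=7: → [5,15),[0,10); WM=2
i=7 t=11 v=4: → [10,20),[5,15); WM=8
i=8 t=3 v=6: DROP (t<8-1); WM=8
i=9 t=11 v=6: → [10,20),[5,15); WM=8
i=10 t=19 v=8: → [15,25),[10,20); WM=8
i=11 t=22 v=4: → [20,30),[15,25); WM=19; [0,10) fires=32 [5,15) fires=19
i=12 t=7 v=4: DROP (t<19-1); WM=19
i=13 t=22 v=4: → [20,30),[15,25); WM=19
i=14 t=19 v=6: → [15,25),[10,20); WM=19
i=15 t=23 v=2: → [20,30),[15,25); WM=20; [10,20) fires=24
i=16 t=27 v=4: → [25,35),[20,30); WM=20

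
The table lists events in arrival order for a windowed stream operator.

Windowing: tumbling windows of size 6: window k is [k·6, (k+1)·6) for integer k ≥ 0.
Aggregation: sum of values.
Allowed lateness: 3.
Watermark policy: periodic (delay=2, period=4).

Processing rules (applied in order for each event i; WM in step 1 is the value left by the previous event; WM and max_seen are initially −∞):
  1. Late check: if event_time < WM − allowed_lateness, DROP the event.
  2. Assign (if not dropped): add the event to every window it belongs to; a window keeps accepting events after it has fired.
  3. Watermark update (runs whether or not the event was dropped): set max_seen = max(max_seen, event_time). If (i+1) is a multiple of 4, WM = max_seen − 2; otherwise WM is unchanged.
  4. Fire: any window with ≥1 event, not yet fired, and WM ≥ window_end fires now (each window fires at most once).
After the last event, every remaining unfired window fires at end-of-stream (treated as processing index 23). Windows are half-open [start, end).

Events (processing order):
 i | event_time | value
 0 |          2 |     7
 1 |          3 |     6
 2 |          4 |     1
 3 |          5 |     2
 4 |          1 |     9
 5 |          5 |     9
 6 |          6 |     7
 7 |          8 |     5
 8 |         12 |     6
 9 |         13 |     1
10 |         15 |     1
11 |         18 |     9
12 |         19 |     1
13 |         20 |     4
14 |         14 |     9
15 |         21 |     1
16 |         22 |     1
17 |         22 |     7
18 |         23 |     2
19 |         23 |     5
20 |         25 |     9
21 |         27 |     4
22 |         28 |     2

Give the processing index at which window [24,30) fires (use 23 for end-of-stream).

i=0 t=2 v=7: → [0,6); WM=−∞
i=1 t=3 v=6: → [0,6); WM=−∞
i=2 t=4 v=1: → [0,6); WM=−∞
i=3 t=5 v=2: → [0,6); WM=3
i=4 t=1 v=9: → [0,6); WM=3
i=5 t=5 v=9: → [0,6); WM=3
i=6 t=6 v=7: → [6,12); WM=3
i=7 t=8 v=5: → [6,12); WM=6; [0,6) fires=34
i=8 t=12 v=6: → [12,18); WM=6
i=9 t=13 v=1: → [12,18); WM=6
i=10 t=15 v=1: → [12,18); WM=6
i=11 t=18 v=9: → [18,24); WM=16; [6,12) fires=12
i=12 t=19 v=1: → [18,24); WM=16
i=13 t=20 v=4: → [18,24); WM=16
i=14 t=14 v=9: → [12,18); WM=16
i=15 t=21 v=1: → [18,24); WM=19; [12,18) fires=17
i=16 t=22 v=1: → [18,24); WM=19
i=17 t=22 v=7: → [18,24); WM=19
i=18 t=23 v=2: → [18,24); WM=19
i=19 t=23 v=5: → [18,24); WM=21
i=20 t=25 v=9: → [24,30); WM=21
i=21 t=27 v=4: → [24,30); WM=21
i=22 t=28 v=2: → [24,30); WM=21

23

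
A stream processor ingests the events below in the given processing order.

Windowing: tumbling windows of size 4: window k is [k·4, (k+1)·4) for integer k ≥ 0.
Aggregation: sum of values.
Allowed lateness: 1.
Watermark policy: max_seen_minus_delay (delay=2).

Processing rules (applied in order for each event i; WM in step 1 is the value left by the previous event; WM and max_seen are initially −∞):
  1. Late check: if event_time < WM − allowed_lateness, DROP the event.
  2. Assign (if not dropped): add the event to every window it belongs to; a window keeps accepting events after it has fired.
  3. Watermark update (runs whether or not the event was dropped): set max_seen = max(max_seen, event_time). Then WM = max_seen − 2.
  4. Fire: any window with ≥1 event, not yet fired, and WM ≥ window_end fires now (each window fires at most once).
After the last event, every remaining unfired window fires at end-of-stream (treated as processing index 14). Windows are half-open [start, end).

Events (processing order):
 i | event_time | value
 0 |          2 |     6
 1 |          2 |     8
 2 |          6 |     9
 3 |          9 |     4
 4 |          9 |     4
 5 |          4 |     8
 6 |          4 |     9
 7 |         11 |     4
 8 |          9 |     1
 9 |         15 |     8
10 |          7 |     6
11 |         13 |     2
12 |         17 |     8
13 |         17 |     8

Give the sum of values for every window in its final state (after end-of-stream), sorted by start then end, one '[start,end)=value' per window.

i=0 t=2 v=6: → [0,4); WM=0
i=1 t=2 v=8: → [0,4); WM=0
i=2 t=6 v=9: → [4,8); WM=4; [0,4) fires=14
i=3 t=9 v=4: → [8,12); WM=7
i=4 t=9 v=4: → [8,12); WM=7
i=5 t=4 v=8: DROP (t<7-1); WM=7
i=6 t=4 v=9: DROP (t<7-1); WM=7
i=7 t=11 v=4: → [8,12); WM=9; [4,8) fires=9
i=8 t=9 v=1: → [8,12); WM=9
i=9 t=15 v=8: → [12,16); WM=13; [8,12) fires=13
i=10 t=7 v=6: DROP (t<13-1); WM=13
i=11 t=13 v=2: → [12,16); WM=13
i=12 t=17 v=8: → [16,20); WM=15
i=13 t=17 v=8: → [16,20); WM=15

[0,4)=14 [4,8)=9 [8,12)=13 [12,16)=10 [16,20)=16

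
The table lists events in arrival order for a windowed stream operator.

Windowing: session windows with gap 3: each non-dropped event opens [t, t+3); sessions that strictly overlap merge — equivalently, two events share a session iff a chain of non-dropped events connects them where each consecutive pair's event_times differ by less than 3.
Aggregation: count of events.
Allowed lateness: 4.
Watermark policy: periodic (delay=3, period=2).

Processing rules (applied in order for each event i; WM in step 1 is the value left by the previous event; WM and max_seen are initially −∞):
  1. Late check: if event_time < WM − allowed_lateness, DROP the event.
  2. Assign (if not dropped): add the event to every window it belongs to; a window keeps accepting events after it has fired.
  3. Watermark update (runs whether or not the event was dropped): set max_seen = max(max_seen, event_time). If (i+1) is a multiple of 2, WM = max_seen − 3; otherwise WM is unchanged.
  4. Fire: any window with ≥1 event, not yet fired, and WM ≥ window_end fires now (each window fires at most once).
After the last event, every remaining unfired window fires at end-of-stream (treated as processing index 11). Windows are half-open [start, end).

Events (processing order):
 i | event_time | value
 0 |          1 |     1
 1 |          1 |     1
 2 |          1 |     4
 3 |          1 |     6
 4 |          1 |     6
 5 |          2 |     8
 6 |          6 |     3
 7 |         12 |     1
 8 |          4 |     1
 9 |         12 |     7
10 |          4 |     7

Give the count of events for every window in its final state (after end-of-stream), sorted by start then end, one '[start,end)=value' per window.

i=0 t=1 v=1: → [1,4); WM=−∞
i=1 t=1 v=1: → [1,4); WM=-2
i=2 t=1 v=4: → [1,4); WM=-2
i=3 t=1 v=6: → [1,4); WM=-2
i=4 t=1 v=6: → [1,4); WM=-2
i=5 t=2 v=8: → [1,5); WM=-1
i=6 t=6 v=3: → [6,9); WM=-1
i=7 t=12 v=1: → [12,15); WM=9
i=8 t=4 v=1: DROP (t<9-4); WM=9
i=9 t=12 v=7: → [12,15); WM=9
i=10 t=4 v=7: DROP (t<9-4); WM=9

[1,5)=6 [6,9)=1 [12,15)=2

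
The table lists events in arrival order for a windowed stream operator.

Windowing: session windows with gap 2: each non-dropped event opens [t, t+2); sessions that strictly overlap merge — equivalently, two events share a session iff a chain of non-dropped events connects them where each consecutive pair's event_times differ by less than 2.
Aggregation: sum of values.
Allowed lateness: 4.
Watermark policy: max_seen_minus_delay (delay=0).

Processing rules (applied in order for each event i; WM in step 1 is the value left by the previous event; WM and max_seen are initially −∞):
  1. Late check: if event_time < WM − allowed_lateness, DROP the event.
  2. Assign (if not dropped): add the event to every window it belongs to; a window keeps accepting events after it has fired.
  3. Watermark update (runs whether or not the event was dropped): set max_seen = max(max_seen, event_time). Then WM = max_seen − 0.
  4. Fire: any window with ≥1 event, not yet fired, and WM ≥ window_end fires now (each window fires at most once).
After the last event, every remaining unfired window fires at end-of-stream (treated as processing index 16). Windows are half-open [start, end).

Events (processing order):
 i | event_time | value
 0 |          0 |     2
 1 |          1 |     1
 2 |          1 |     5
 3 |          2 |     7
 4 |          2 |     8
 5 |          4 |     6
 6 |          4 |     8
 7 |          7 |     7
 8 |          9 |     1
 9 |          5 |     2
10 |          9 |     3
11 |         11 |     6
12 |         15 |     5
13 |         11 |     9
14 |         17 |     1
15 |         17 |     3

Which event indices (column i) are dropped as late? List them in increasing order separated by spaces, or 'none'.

i=0 t=0 v=2: → [0,2); WM=0
i=1 t=1 v=1: → [0,3); WM=1
i=2 t=1 v=5: → [0,3); WM=1
i=3 t=2 v=7: → [0,4); WM=2
i=4 t=2 v=8: → [0,4); WM=2
i=5 t=4 v=6: → [4,6); WM=4
i=6 t=4 v=8: → [4,6); WM=4
i=7 t=7 v=7: → [7,9); WM=7
i=8 t=9 v=1: → [9,11); WM=9
i=9 t=5 v=2: → [4,7); WM=9
i=10 t=9 v=3: → [9,11); WM=9
i=11 t=11 v=6: → [11,13); WM=11
i=12 t=15 v=5: → [15,17); WM=15
i=13 t=11 v=9: → [11,13); WM=15
i=14 t=17 v=1: → [17,19); WM=17
i=15 t=17 v=3: → [17,19); WM=17

none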